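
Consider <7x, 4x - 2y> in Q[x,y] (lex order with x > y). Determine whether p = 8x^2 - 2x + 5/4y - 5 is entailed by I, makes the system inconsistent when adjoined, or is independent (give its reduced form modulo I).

Adjoining 8x^2 - 2x + 5/4y - 5 makes the ideal the whole ring: the system is inconsistent.

First compute the reduced Gröbner basis of I by Buchberger's algorithm.
f_1 = 7x, LT = x.
f_2 = 4x - 2y, LT = x.

S(f_1,f_2): lcm = x. S = 1/2y.
  reduce S modulo (f_1, f_2):
  remainder 1/2y ≠ 0; add h_3 = 1/2y to the basis.

The other S-polynomials (S(f_1,h_3), S(f_2,h_3)) all reduce to 0 modulo the current basis, so we have a Gröbner basis.
Inter-reduce: drop elements whose leading term is divisible by another's, tail-reduce, and make monic.
Reduced Gröbner basis: {x, y}.
Label its elements g_1 = x, g_2 = y.

Reduce p = 8x^2 - 2x + 5/4y - 5 modulo G:
  leading term x^2: subtract (8x)·g_1 from 8x^2 - 2x + 5/4y - 5 → -2x + 5/4y - 5
  leading term x: subtract (-2)·g_1 from -2x + 5/4y - 5 → 5/4y - 5
  leading term y: subtract (5/4)·g_2 from 5/4y - 5 → -5
  leading term 1: no divisor's leading term divides it; move -5 to the remainder.
  normal form = -5.
The normal form is nonzero, so p ∉ I. Since p minus its normal form lies in I, I + (p) = I + (r) where r = -5; decide whether this ideal is the whole ring.
Here r = -5 is a nonzero constant, hence a unit: 1 ∈ I + (p), the Gröbner basis of I + (p) is {1}, and the enlarged system has no common solution — adjoining p is inconsistent.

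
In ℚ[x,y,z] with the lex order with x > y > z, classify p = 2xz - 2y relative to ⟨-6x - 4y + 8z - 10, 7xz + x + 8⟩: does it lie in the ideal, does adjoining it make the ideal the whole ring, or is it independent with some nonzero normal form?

First compute the reduced Gröbner basis of I by Buchberger's algorithm.
f_1 = -6x - 4y + 8z - 10, LT = x.
f_2 = 7xz + x + 8, LT = xz.

S(f_1,f_2): lcm = xz. S = -1/7x + ⅔yz - 4/3z² + 5/3z - 8/7.
  leading term x: subtract (1/42)·f_1 from -1/7x + ⅔yz - 4/3z² + 5/3z - 8/7 → ⅔yz + 2/21y - 4/3z² + 31/21z - 19/21
  leading term yz: no divisor's leading term divides it; move ⅔yz to the remainder.
  leading term y: no divisor's leading term divides it; move 2/21y to the remainder.
  leading term z²: no divisor's leading term divides it; move -4/3z² to the remainder.
  leading term z: no divisor's leading term divides it; move 31/21z to the remainder.
  leading term 1: no divisor's leading term divides it; move -19/21 to the remainder.
  remainder ⅔yz + 2/21y - 4/3z² + 31/21z - 19/21 ≠ 0; add h_3 = ⅔yz + 2/21y - 4/3z² + 31/21z - 19/21 to the basis.

The other S-polynomials (S(f_1,h_3), S(f_2,h_3)) all reduce to 0 modulo the current basis, so we have a Gröbner basis.
Inter-reduce: drop elements whose leading term is divisible by another's, tail-reduce, and make monic.
Reduced Gröbner basis: {x + ⅔y - 4/3z + 5/3, yz + 1/7y - 2z² + 31/14z - 19/14}.
Label its elements g_1 = x + ⅔y - 4/3z + 5/3, g_2 = yz + 1/7y - 2z² + 31/14z - 19/14.

Reduce p = 2xz - 2y modulo G:
  leading term xz: subtract (2z)·g_1 from 2xz - 2y → -4/3yz - 2y + 8/3z² - 10/3z
  leading term yz: subtract (-4/3)·g_2 from -4/3yz - 2y + 8/3z² - 10/3z → -38/21y - 8/21z - 38/21
  leading term y: no divisor's leading term divides it; move -38/21y to the remainder.
  leading term z: no divisor's leading term divides it; move -8/21z to the remainder.
  leading term 1: no divisor's leading term divides it; move -38/21 to the remainder.
  normal form = -38/21y - 8/21z - 38/21.
The normal form is nonzero, so p ∉ I. Since p minus its normal form lies in I, I + (p) = I + (r) where r = -38/21y - 8/21z - 38/21; decide whether this ideal is the whole ring.
Run Buchberger on G together with r (pairs among the g_i already reduce to 0 since G is a Gröbner basis):
g_1 = x + ⅔y - 4/3z + 5/3, LT = x.
g_2 = yz + 1/7y - 2z² + 31/14z - 19/14, LT = yz.
r = -38/21y - 8/21z - 38/21, LT = y.

S(g_2,r): lcm = yz. S = 1/7y - 42/19z² + 17/14z - 19/14.
  leading term y: subtract (-3/38)·r from 1/7y - 42/19z² + 17/14z - 19/14 → -42/19z² + 45/38z - 3/2
  leading term z²: no divisor's leading term divides it; move -42/19z² to the remainder.
  leading term z: no divisor's leading term divides it; move 45/38z to the remainder.
  leading term 1: no divisor's leading term divides it; move -3/2 to the remainder.
  remainder -42/19z² + 45/38z - 3/2 ≠ 0; add m_4 = -42/19z² + 45/38z - 3/2 to the basis.

The other S-polynomials (S(g_1,g_2), S(g_1,r), S(g_1,m_4), S(g_2,m_4), S(r,m_4)) all reduce to 0 modulo the current basis, so we have a Gröbner basis.
Inter-reduce: drop elements whose leading term is divisible by another's, tail-reduce, and make monic.
Reduced Gröbner basis: {x - 28/19z + 1, y + 4/19z + 1, z² - 15/28z + 19/28}.
The reduced Gröbner basis of I + (p) is {x - 28/19z + 1, y + 4/19z + 1, z² - 15/28z + 19/28} ≠ {1}, a proper ideal, so the enlarged system stays consistent: p is independent of I, with normal form -38/21y - 8/21z - 38/21.

2xz - 2y is independent of I; its normal form modulo I is -38/21y - 8/21z - 38/21.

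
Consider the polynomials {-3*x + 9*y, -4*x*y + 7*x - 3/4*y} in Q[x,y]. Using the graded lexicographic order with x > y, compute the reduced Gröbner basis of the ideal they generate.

G = {y**2 - 27/16*y, x - 3*y}

f_1 = -3*x + 9*y, LT = x.
f_2 = -4*x*y + 7*x - 3/4*y, LT = x*y.

S(f_1,f_2): lcm = x*y. S = -3*y**2 + 7/4*x - 3/16*y.
  leading term y**2: no divisor's leading term divides it; move -3*y**2 to the remainder.
  leading term x: subtract (-7/12)·f_1 from 7/4*x - 3/16*y → 81/16*y
  leading term y: no divisor's leading term divides it; move 81/16*y to the remainder.
  remainder -3*y**2 + 81/16*y ≠ 0; add g_3 = -3*y**2 + 81/16*y to the basis.

The other S-polynomials (S(f_1,g_3), S(f_2,g_3)) all reduce to 0 modulo the current basis, so we have a Gröbner basis.
Inter-reduce: drop elements whose leading term is divisible by another's, tail-reduce, and make monic.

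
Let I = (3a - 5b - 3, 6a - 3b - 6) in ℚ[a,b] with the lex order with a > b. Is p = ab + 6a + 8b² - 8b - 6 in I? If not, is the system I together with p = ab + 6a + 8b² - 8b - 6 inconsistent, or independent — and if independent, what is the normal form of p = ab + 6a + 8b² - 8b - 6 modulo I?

First compute the reduced Gröbner basis of I by Buchberger's algorithm.
f_1 = 3a - 5b - 3, LT = a.
f_2 = 6a - 3b - 6, LT = a.

S(f_1,f_2): lcm = a. S = -7/6b.
  leading term b: no divisor's leading term divides it; move -7/6b to the remainder.
  remainder -7/6b ≠ 0; add h_3 = -7/6b to the basis.

The other S-polynomials (S(f_1,h_3), S(f_2,h_3)) all reduce to 0 modulo the current basis, so we have a Gröbner basis.
Inter-reduce: drop elements whose leading term is divisible by another's, tail-reduce, and make monic.
Reduced Gröbner basis: {a - 1, b}.
Label its elements g_1 = a - 1, g_2 = b.

Reduce p = ab + 6a + 8b² - 8b - 6 modulo G:
  leading term ab: subtract (b)·g_1 from ab + 6a + 8b² - 8b - 6 → 6a + 8b² - 7b - 6
  leading term a: subtract (6)·g_1 from 6a + 8b² - 7b - 6 → 8b² - 7b
  leading term b²: subtract (8b)·g_2 from 8b² - 7b → -7b
  leading term b: subtract (-7)·g_2 from -7b → 0
  normal form = 0.
Since the normal form is 0, p ∈ I.

ab + 6a + 8b² - 8b - 6 lies in I (it reduces to 0).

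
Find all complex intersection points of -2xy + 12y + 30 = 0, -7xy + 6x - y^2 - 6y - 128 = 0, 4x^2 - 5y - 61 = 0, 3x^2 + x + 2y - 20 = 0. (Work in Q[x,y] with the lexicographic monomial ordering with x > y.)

Compute a lex Gröbner basis by Buchberger's algorithm.
f_1 = -2xy + 12y + 30, LT = xy.
f_2 = -7xy + 6x - y^2 - 6y - 128, LT = xy.
f_3 = 4x^2 - 5y - 61, LT = x^2.
f_4 = 3x^2 + x + 2y - 20, LT = x^2.

S(f_1,f_2): lcm = xy. S = 6/7x - 1/7y^2 - 48/7y - 233/7.
  leading term x: no divisor's leading term divides it; move 6/7x to the remainder.
  leading term y^2: no divisor's leading term divides it; move -1/7y^2 to the remainder.
  leading term y: no divisor's leading term divides it; move -48/7y to the remainder.
  leading term 1: no divisor's leading term divides it; move -233/7 to the remainder.
  remainder 6/7x - 1/7y^2 - 48/7y - 233/7 ≠ 0; add h_5 = 6/7x - 1/7y^2 - 48/7y - 233/7 to the basis.

S(f_1,f_3): lcm = x^2y. S = -6xy - 15x + 5/4y^2 + 61/4y.
  leading term xy: subtract (3)·f_1 from -6xy - 15x + 5/4y^2 + 61/4y → -15x + 5/4y^2 - 83/4y - 90
  leading term x: subtract (-35/2)·h_5 from -15x + 5/4y^2 - 83/4y - 90 → -5/4y^2 - 563/4y - 1345/2
  leading term y^2: no divisor's leading term divides it; move -5/4y^2 to the remainder.
  leading term y: no divisor's leading term divides it; move -563/4y to the remainder.
  leading term 1: no divisor's leading term divides it; move -1345/2 to the remainder.
  remainder -5/4y^2 - 563/4y - 1345/2 ≠ 0; add h_6 = -5/4y^2 - 563/4y - 1345/2 to the basis.

S(f_1,f_4): lcm = x^2y. S = -19/3xy - 15x - 2/3y^2 + 20/3y.
  leading term xy: subtract (19/6)·f_1 from -19/3xy - 15x - 2/3y^2 + 20/3y → -15x - 2/3y^2 - 94/3y - 95
  leading term x: subtract (-35/2)·h_5 from -15x - 2/3y^2 - 94/3y - 95 → -19/6y^2 - 454/3y - 1355/2
  leading term y^2: subtract (38/15)·h_6 from -19/6y^2 - 454/3y - 1355/2 → 6157/30y + 6157/6
  leading term y: no divisor's leading term divides it; move 6157/30y to the remainder.
  leading term 1: no divisor's leading term divides it; move 6157/6 to the remainder.
  remainder 6157/30y + 6157/6 ≠ 0; add h_7 = 6157/30y + 6157/6 to the basis.

The other S-polynomials (S(f_2,f_3), S(f_2,f_4), S(f_3,f_4), S(f_1,h_5), S(f_2,h_5), S(f_3,h_5), S(f_4,h_5), S(f_1,h_6), S(f_2,h_6), S(f_3,h_6), S(f_4,h_6), S(h_5,h_6), S(f_1,h_7), S(f_2,h_7), S(f_3,h_7), S(f_4,h_7), S(h_5,h_7), S(h_6,h_7)) all reduce to 0 modulo the current basis, so we have a Gröbner basis.
Inter-reduce: drop elements whose leading term is divisible by another's, tail-reduce, and make monic.
Reduced Gröbner basis: {x - 3, y + 5}.

Elimination: the polynomial y + 5 lies in the elimination ideal for y, so y ∈ {-5}. For each such y, the remaining basis elements (now univariate) give the rest of the solution.
  y = -5: the earlier basis element becomes x - 3 = 0, giving x = 3 — point (3, -5).
Substituting each solution back into the original system confirms all equations vanish.

{(3, -5)}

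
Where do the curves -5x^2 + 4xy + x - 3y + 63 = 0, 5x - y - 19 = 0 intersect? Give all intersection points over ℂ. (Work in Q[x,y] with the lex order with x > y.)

Compute a lex Gröbner basis by Buchberger's algorithm.
f_1 = -5x^2 + 4xy + x - 3y + 63, LT = x^2.
f_2 = 5x - y - 19, LT = x.

S(f_1,f_2): lcm = x^2. S = -3/5xy + 18/5x + 3/5y - 63/5.
  leading term xy: subtract (-3/25y)·f_2 from -3/5xy + 18/5x + 3/5y - 63/5 → 18/5x - 3/25y^2 - 42/25y - 63/5
  leading term x: subtract (18/25)·f_2 from 18/5x - 3/25y^2 - 42/25y - 63/5 → -3/25y^2 - 24/25y + 27/25
  leading term y^2: no divisor's leading term divides it; move -3/25y^2 to the remainder.
  leading term y: no divisor's leading term divides it; move -24/25y to the remainder.
  leading term 1: no divisor's leading term divides it; move 27/25 to the remainder.
  remainder -3/25y^2 - 24/25y + 27/25 ≠ 0; add h_3 = -3/25y^2 - 24/25y + 27/25 to the basis.

The other S-polynomials (S(f_1,h_3), S(f_2,h_3)) all reduce to 0 modulo the current basis, so we have a Gröbner basis.
Inter-reduce: drop elements whose leading term is divisible by another's, tail-reduce, and make monic.
Reduced Gröbner basis: {x - 1/5y - 19/5, y^2 + 8y - 9}.

Since the basis is lex-ordered, y^2 + 8y - 9 is univariate in y. Its roots are {-9, 1}. Back-substituting each root into the other basis elements fixes the other coordinates.
  y = -9: the earlier basis element becomes x - 2 = 0, giving x = 2 — point (2, -9).
  y = 1: the earlier basis element becomes x - 4 = 0, giving x = 4 — point (4, 1).
Check: every point annihilates each of the original generators.
Zero-dimensionality of the ideal guarantees finitely many solutions over ℂ.

{(2, -9), (4, 1)}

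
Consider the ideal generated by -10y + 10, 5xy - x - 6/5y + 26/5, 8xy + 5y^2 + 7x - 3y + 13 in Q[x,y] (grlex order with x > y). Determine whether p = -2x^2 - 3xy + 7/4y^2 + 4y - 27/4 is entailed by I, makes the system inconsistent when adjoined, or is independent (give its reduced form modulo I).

First compute the reduced Gröbner basis of I by Buchberger's algorithm.
f_1 = -10y + 10, LT = y.
f_2 = 5xy - x - 6/5y + 26/5, LT = xy.
f_3 = 8xy + 5y^2 + 7x - 3y + 13, LT = xy.

S(f_1,f_2): lcm = xy. S = -4/5x + 6/25y - 26/25.
  reduce S modulo (f_1, f_2, f_3):
  remainder -4/5x - 4/5 ≠ 0; add h_4 = -4/5x - 4/5 to the basis.

The other S-polynomials (S(f_1,f_3), S(f_2,f_3), S(f_1,h_4), S(f_2,h_4), S(f_3,h_4)) all reduce to 0 modulo the current basis, so we have a Gröbner basis.
Inter-reduce: drop elements whose leading term is divisible by another's, tail-reduce, and make monic.
Reduced Gröbner basis: {x + 1, y - 1}.
Label its elements g_1 = x + 1, g_2 = y - 1.

Reduce p = -2x^2 - 3xy + 7/4y^2 + 4y - 27/4 modulo G:
  leading term x^2: subtract (-2x)·g_1 from -2x^2 - 3xy + 7/4y^2 + 4y - 27/4 → -3xy + 7/4y^2 + 2x + 4y - 27/4
  leading term xy: subtract (-3y)·g_1 from -3xy + 7/4y^2 + 2x + 4y - 27/4 → 7/4y^2 + 2x + 7y - 27/4
  leading term y^2: subtract (7/4y)·g_2 from 7/4y^2 + 2x + 7y - 27/4 → 2x + 35/4y - 27/4
  leading term x: subtract (2)·g_1 from 2x + 35/4y - 27/4 → 35/4y - 35/4
  leading term y: subtract (35/4)·g_2 from 35/4y - 35/4 → 0
  normal form = 0.
Since the normal form is 0, p ∈ I.

The remainder on division by a Gröbner basis is unique — it is the normal form.

-2x^2 - 3xy + 7/4y^2 + 4y - 27/4 lies in I (it reduces to 0).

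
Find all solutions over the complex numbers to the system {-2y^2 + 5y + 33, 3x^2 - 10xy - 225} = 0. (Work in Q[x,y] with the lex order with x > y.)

{(-15, -3), (5, -3), (55/6 - 5*sqrt(229)/6, 11/2), (55/6 + 5*sqrt(229)/6, 11/2)}

Compute a lex Gröbner basis by Buchberger's algorithm.
f_1 = -2y^2 + 5y + 33, LT = y^2.
f_2 = 3x^2 - 10xy - 225, LT = x^2.

The S-polynomials (S(f_1,f_2)) all reduce to 0 modulo the current basis, so we have a Gröbner basis.
Inter-reduce: drop elements whose leading term is divisible by another's, tail-reduce, and make monic.
Reduced Gröbner basis: {x^2 - 10/3xy - 75, y^2 - 5/2y - 33/2}.

Elimination: the polynomial y^2 - 5/2y - 33/2 lies in the elimination ideal for y, so y ∈ {-3, 11/2}. For each such y, the remaining basis elements (now univariate) give the rest of the solution.
  y = -3: the earlier basis element becomes x^2 + 10x - 75 = 0, giving x = -15, 5 — points (-15, -3), (5, -3).
  y = 11/2: the earlier basis element becomes x^2 - 55/3x - 75 = 0, giving x = 55/6 - 5*sqrt(229)/6, 55/6 + 5*sqrt(229)/6 — points (55/6 - 5*sqrt(229)/6, 11/2), (55/6 + 5*sqrt(229)/6, 11/2).
This is the nonlinear analogue of row-reducing a linear system.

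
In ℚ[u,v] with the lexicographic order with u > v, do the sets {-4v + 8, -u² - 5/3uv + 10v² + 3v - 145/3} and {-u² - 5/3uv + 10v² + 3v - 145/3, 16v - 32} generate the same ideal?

Yes, the ideals are equal.

Two ideals are equal iff their reduced Gröbner bases coincide (the reduced basis is unique for a fixed ordering).
Buchberger on the first generating set:
f_1 = -4v + 8, LT = v.
f_2 = -u² - 5/3uv + 10v² + 3v - 145/3, LT = u².

The S-polynomials (S(f_1,f_2)) all reduce to 0 modulo the current basis, so we have a Gröbner basis.
Inter-reduce: drop elements whose leading term is divisible by another's, tail-reduce, and make monic.
Reduced Gröbner basis: {u² + 10/3u + 7/3, v - 2}.

Buchberger on the second generating set:
h_1 = -u² - 5/3uv + 10v² + 3v - 145/3, LT = u².
h_2 = 16v - 32, LT = v.

The S-polynomials (S(h_1,h_2)) all reduce to 0 modulo the current basis, so we have a Gröbner basis.
Inter-reduce: drop elements whose leading term is divisible by another's, tail-reduce, and make monic.
Reduced Gröbner basis: {u² + 10/3u + 7/3, v - 2}.

Same reduced basis, so the two generating sets span the same ideal.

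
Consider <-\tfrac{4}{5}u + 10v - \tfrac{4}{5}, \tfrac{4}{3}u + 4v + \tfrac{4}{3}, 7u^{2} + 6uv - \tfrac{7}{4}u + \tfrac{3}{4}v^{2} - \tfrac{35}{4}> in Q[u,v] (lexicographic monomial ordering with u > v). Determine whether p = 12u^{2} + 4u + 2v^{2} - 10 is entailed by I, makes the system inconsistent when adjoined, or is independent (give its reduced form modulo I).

Adjoining 12u^{2} + 4u + 2v^{2} - 10 makes the ideal the whole ring: the system is inconsistent.

First compute the reduced Gröbner basis of I by Buchberger's algorithm.
f_1 = -\tfrac{4}{5}u + 10v - \tfrac{4}{5}, LT = u.
f_2 = \tfrac{4}{3}u + 4v + \tfrac{4}{3}, LT = u.
f_3 = 7u^{2} + 6uv - \tfrac{7}{4}u + \tfrac{3}{4}v^{2} - \tfrac{35}{4}, LT = u^{2}.

S(f_1,f_2): lcm = u. S = -\tfrac{31}{2}v.
  leading term v: no divisor's leading term divides it; move -\tfrac{31}{2}v to the remainder.
  remainder -\tfrac{31}{2}v ≠ 0; add h_4 = -\tfrac{31}{2}v to the basis.

S(f_1,f_3): lcm = u^{2}. S = -\tfrac{187}{14}uv + \tfrac{5}{4}u - \tfrac{3}{28}v^{2} + \tfrac{5}{4}.
  leading term uv: subtract (\tfrac{935}{56}v)·f_1 from -\tfrac{187}{14}uv + \tfrac{5}{4}u - \tfrac{3}{28}v^{2} + \tfrac{5}{4} → \tfrac{5}{4}u - \tfrac{2339}{14}v^{2} + \tfrac{187}{14}v + \tfrac{5}{4}
  leading term u: subtract (-\tfrac{25}{16})·f_1 from \tfrac{5}{4}u - \tfrac{2339}{14}v^{2} + \tfrac{187}{14}v + \tfrac{5}{4} → -\tfrac{2339}{14}v^{2} + \tfrac{1623}{56}v
  leading term v^{2}: subtract (\tfrac{2339}{217}v)·h_4 from -\tfrac{2339}{14}v^{2} + \tfrac{1623}{56}v → \tfrac{1623}{56}v
  leading term v: subtract (-\tfrac{1623}{868})·h_4 from \tfrac{1623}{56}v → 0
  remainder 0.

S(f_2,f_3): lcm = u^{2}. S = \tfrac{15}{7}uv + \tfrac{5}{4}u - \tfrac{3}{28}v^{2} + \tfrac{5}{4}.
  leading term uv: subtract (-\tfrac{75}{28}v)·f_1 from \tfrac{15}{7}uv + \tfrac{5}{4}u - \tfrac{3}{28}v^{2} + \tfrac{5}{4} → \tfrac{5}{4}u + \tfrac{747}{28}v^{2} - \tfrac{15}{7}v + \tfrac{5}{4}
  leading term u: subtract (-\tfrac{25}{16})·f_1 from \tfrac{5}{4}u + \tfrac{747}{28}v^{2} - \tfrac{15}{7}v + \tfrac{5}{4} → \tfrac{747}{28}v^{2} + \tfrac{755}{56}v
  leading term v^{2}: subtract (-\tfrac{747}{434}v)·h_4 from \tfrac{747}{28}v^{2} + \tfrac{755}{56}v → \tfrac{755}{56}v
  leading term v: subtract (-\tfrac{755}{868})·h_4 from \tfrac{755}{56}v → 0
  remainder 0.

S(f_1,h_4): leading monomials are coprime, so the S-polynomial reduces to 0 (Buchberger's first criterion).
S(f_2,h_4): leading monomials are coprime, so the S-polynomial reduces to 0 (Buchberger's first criterion).
S(f_3,h_4): leading monomials are coprime, so the S-polynomial reduces to 0 (Buchberger's first criterion).
Every S-polynomial of the final basis reduces to 0, so we have a Gröbner basis.
Inter-reduce: drop elements whose leading term is divisible by another's, tail-reduce, and make monic.
Reduced Gröbner basis: {u + 1, v}.
Label its elements g_1 = u + 1, g_2 = v.

Reduce p = 12u^{2} + 4u + 2v^{2} - 10 modulo G:
  leading term u^{2}: subtract (12u)·g_1 from 12u^{2} + 4u + 2v^{2} - 10 → -8u + 2v^{2} - 10
  leading term u: subtract (-8)·g_1 from -8u + 2v^{2} - 10 → 2v^{2} - 2
  leading term v^{2}: subtract (2v)·g_2 from 2v^{2} - 2 → -2
  leading term 1: no divisor's leading term divides it; move -2 to the remainder.
  normal form = -2.
The normal form is nonzero, so p ∉ I. Since p minus its normal form lies in I, I + (p) = I + (r) where r = -2; decide whether this ideal is the whole ring.
Here r = -2 is a nonzero constant, hence a unit: 1 ∈ I + (p), the Gröbner basis of I + (p) is {1}, and the enlarged system has no common solution — adjoining p is inconsistent.

The remainder on division by a Gröbner basis is unique — it is the normal form.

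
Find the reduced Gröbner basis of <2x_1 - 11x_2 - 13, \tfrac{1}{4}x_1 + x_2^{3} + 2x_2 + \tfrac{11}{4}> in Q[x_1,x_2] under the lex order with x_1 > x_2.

G = {x_1 - \tfrac{11}{2}x_2 - \tfrac{13}{2}, x_2^{3} + \tfrac{27}{8}x_2 + \tfrac{35}{8}}

This is the nonlinear analogue of row-reducing a linear system.

f_1 = 2x_1 - 11x_2 - 13, LT = x_1.
f_2 = \tfrac{1}{4}x_1 + x_2^{3} + 2x_2 + \tfrac{11}{4}, LT = x_1.

S(f_1,f_2): lcm = x_1. S = -4x_2^{3} - \tfrac{27}{2}x_2 - \tfrac{35}{2}.
  leading term x_2^{3}: no divisor's leading term divides it; move -4x_2^{3} to the remainder.
  leading term x_2: no divisor's leading term divides it; move -\tfrac{27}{2}x_2 to the remainder.
  leading term 1: no divisor's leading term divides it; move -\tfrac{35}{2} to the remainder.
  remainder -4x_2^{3} - \tfrac{27}{2}x_2 - \tfrac{35}{2} ≠ 0; add g_3 = -4x_2^{3} - \tfrac{27}{2}x_2 - \tfrac{35}{2} to the basis.

S(f_1,g_3): leading monomials are coprime, so the S-polynomial reduces to 0 (Buchberger's first criterion).
S(f_2,g_3): leading monomials are coprime, so the S-polynomial reduces to 0 (Buchberger's first criterion).
Every S-polynomial of the final basis reduces to 0, so we have a Gröbner basis.
Inter-reduce: drop elements whose leading term is divisible by another's, tail-reduce, and make monic.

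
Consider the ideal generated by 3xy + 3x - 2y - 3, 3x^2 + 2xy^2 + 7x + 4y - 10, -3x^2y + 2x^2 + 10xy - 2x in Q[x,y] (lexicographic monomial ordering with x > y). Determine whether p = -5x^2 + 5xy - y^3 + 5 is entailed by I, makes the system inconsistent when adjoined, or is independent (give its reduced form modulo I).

First compute the reduced Gröbner basis of I by Buchberger's algorithm.
f_1 = 3xy + 3x - 2y - 3, LT = xy.
f_2 = 3x^2 + 2xy^2 + 7x + 4y - 10, LT = x^2.
f_3 = -3x^2y + 2x^2 + 10xy - 2x, LT = x^2y.

S(f_1,f_2): lcm = x^2y. S = x^2 - 2/3xy^3 - 3xy - x - 4/3y^2 + 10/3y.
  reduce S modulo (f_1, f_2, f_3):
  remainder -1/3x - 4/9y^3 - 2y^2 + 1/3 ≠ 0; add h_4 = -1/3x - 4/9y^3 - 2y^2 + 1/3 to the basis.

S(f_1,f_3): lcm = x^2y. S = 5/3x^2 + 8/3xy - 5/3x.
  reduce S modulo (f_1, f_2, f_3, h_4):
  remainder 112/9y^3 + 1492/27y^2 - 22/27y ≠ 0; add h_5 = 112/9y^3 + 1492/27y^2 - 22/27y to the basis.

S(f_1,h_4): lcm = xy. S = x - 4/3y^4 - 6y^3 + 1/3y - 1.
  reduce S modulo (f_1, f_2, f_3, h_4, h_5):
  remainder 983/5292y^2 + 2549/10584y ≠ 0; add h_6 = 983/5292y^2 + 2549/10584y to the basis.

S(f_1,h_5): lcm = xy^3. S = -289/84xy^2 + 11/168xy - 2/3y^3 - y^2.
  reduce S modulo (f_1, f_2, f_3, h_4, h_5, h_6):
  remainder -47644/61929y ≠ 0; add h_7 = -47644/61929y to the basis.

The other S-polynomials (S(f_2,f_3), S(f_2,h_4), S(f_3,h_4), S(f_2,h_5), S(f_3,h_5), S(h_4,h_5), S(f_1,h_6), S(f_2,h_6), S(f_3,h_6), S(h_4,h_6), S(h_5,h_6), S(f_1,h_7), S(f_2,h_7), S(f_3,h_7), S(h_4,h_7), S(h_5,h_7), S(h_6,h_7)) all reduce to 0 modulo the current basis, so we have a Gröbner basis.
Inter-reduce: drop elements whose leading term is divisible by another's, tail-reduce, and make monic.
Reduced Gröbner basis: {x - 1, y}.
Label its elements g_1 = x - 1, g_2 = y.

Reduce p = -5x^2 + 5xy - y^3 + 5 modulo G:
  leading term x^2: subtract (-5x)·g_1 from -5x^2 + 5xy - y^3 + 5 → 5xy - 5x - y^3 + 5
  leading term xy: subtract (5y)·g_1 from 5xy - 5x - y^3 + 5 → -5x - y^3 + 5y + 5
  leading term x: subtract (-5)·g_1 from -5x - y^3 + 5y + 5 → -y^3 + 5y
  leading term y^3: subtract (-y^2)·g_2 from -y^3 + 5y → 5y
  leading term y: subtract (5)·g_2 from 5y → 0
  normal form = 0.
Since the normal form is 0, p ∈ I.

-5x^2 + 5xy - y^3 + 5 lies in I (it reduces to 0).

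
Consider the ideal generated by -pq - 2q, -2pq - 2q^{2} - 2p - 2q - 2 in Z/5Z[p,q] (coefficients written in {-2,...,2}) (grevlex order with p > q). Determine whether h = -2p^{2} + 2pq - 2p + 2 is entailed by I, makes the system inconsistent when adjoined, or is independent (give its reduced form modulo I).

Adjoining -2p^{2} + 2pq - 2p + 2 makes the ideal the whole ring: the system is inconsistent.

First compute the reduced Gröbner basis of I by Buchberger's algorithm.
f_1 = -pq - 2q, LT = pq.
f_2 = -2pq - 2q^{2} - 2p - 2q - 2, LT = pq.

S(f_1,f_2): lcm = pq. S = -q^{2} - p + q - 1.
  leading term q^{2}: no divisor's leading term divides it; move -q^{2} to the remainder.
  leading term p: no divisor's leading term divides it; move -p to the remainder.
  leading term q: no divisor's leading term divides it; move q to the remainder.
  leading term 1: no divisor's leading term divides it; move -1 to the remainder.
  remainder -q^{2} - p + q - 1 ≠ 0; add k_3 = -q^{2} - p + q - 1 to the basis.

S(f_1,k_3): lcm = pq^{2}. S = -p^{2} + pq + 2q^{2} - p.
  leading term p^{2}: no divisor's leading term divides it; move -p^{2} to the remainder.
  leading term pq: subtract (-1)·f_1 from pq + 2q^{2} - p → 2q^{2} - p - 2q
  leading term q^{2}: subtract (-2)·k_3 from 2q^{2} - p - 2q → 2p - 2
  leading term p: no divisor's leading term divides it; move 2p to the remainder.
  leading term 1: no divisor's leading term divides it; move -2 to the remainder.
  remainder -p^{2} + 2p - 2 ≠ 0; add k_4 = -p^{2} + 2p - 2 to the basis.

The other S-polynomials (S(f_2,k_3), S(f_1,k_4), S(f_2,k_4), S(k_3,k_4)) all reduce to 0 modulo the current basis, so we have a Gröbner basis.
Inter-reduce: drop elements whose leading term is divisible by another's, tail-reduce, and make monic.
Reduced Gröbner basis: {p^{2} - 2p + 2, pq + 2q, q^{2} + p - q + 1}.
Label its elements g_1 = p^{2} - 2p + 2, g_2 = pq + 2q, g_3 = q^{2} + p - q + 1.

Reduce h = -2p^{2} + 2pq - 2p + 2 modulo G:
  leading term p^{2}: subtract (-2)·g_1 from -2p^{2} + 2pq - 2p + 2 → 2pq - p + 1
  leading term pq: subtract (2)·g_2 from 2pq - p + 1 → -p + q + 1
  leading term p: no divisor's leading term divides it; move -p to the remainder.
  leading term q: no divisor's leading term divides it; move q to the remainder.
  leading term 1: no divisor's leading term divides it; move 1 to the remainder.
  normal form = -p + q + 1.
The normal form is nonzero, so h ∉ I. Since h minus its normal form lies in I, I + (h) = I + (r) where r = -p + q + 1; decide whether this ideal is the whole ring.
Run Buchberger on G together with r (pairs among the g_i already reduce to 0 since G is a Gröbner basis):
g_1 = p^{2} - 2p + 2, LT = p^{2}.
g_2 = pq + 2q, LT = pq.
g_3 = q^{2} + p - q + 1, LT = q^{2}.
r = -p + q + 1, LT = p.

S(g_1,r): lcm = p^{2}. S = pq - p + 2.
  leading term pq: subtract (1)·g_2 from pq - p + 2 → -p - 2q + 2
  leading term p: subtract (1)·r from -p - 2q + 2 → 2q + 1
  leading term q: no divisor's leading term divides it; move 2q to the remainder.
  leading term 1: no divisor's leading term divides it; move 1 to the remainder.
  remainder 2q + 1 ≠ 0; add m_5 = 2q + 1 to the basis.

S(g_2,r): lcm = pq. S = q^{2} - 2q.
  leading term q^{2}: subtract (1)·g_3 from q^{2} - 2q → -p - q - 1
  leading term p: subtract (1)·r from -p - q - 1 → -2q - 2
  leading term q: subtract (-1)·m_5 from -2q - 2 → -1
  leading term 1: no divisor's leading term divides it; move -1 to the remainder.
  remainder -1 ≠ 0; add m_6 = -1 to the basis.

The other S-polynomials (S(g_1,g_2), S(g_1,g_3), S(g_2,g_3), S(g_3,r), S(g_1,m_5), S(g_2,m_5), S(g_3,m_5), S(r,m_5), S(g_1,m_6), S(g_2,m_6), S(g_3,m_6), S(r,m_6), S(m_5,m_6)) all reduce to 0 modulo the current basis, so we have a Gröbner basis.
Inter-reduce: drop elements whose leading term is divisible by another's, tail-reduce, and make monic.
Reduced Gröbner basis: {1}.
The reduced Gröbner basis of I + (h) is {1}: the ideal is the whole ring, so the enlarged system has no common solution — adjoining h is inconsistent.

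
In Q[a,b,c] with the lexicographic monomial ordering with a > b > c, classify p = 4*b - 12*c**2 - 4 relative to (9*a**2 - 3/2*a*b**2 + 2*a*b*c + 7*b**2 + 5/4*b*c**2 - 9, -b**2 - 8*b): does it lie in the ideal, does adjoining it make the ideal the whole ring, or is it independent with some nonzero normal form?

First compute the reduced Gröbner basis of I by Buchberger's algorithm.
f_1 = 9*a**2 - 3/2*a*b**2 + 2*a*b*c + 7*b**2 + 5/4*b*c**2 - 9, LT = a**2.
f_2 = -b**2 - 8*b, LT = b**2.

The S-polynomials (S(f_1,f_2)) all reduce to 0 modulo the current basis, so we have a Gröbner basis.
Inter-reduce: drop elements whose leading term is divisible by another's, tail-reduce, and make monic.
Reduced Gröbner basis: {a**2 + 2/9*a*b*c + 4/3*a*b + 5/36*b*c**2 - 56/9*b - 1, b**2 + 8*b}.
Label its elements g_1 = a**2 + 2/9*a*b*c + 4/3*a*b + 5/36*b*c**2 - 56/9*b - 1, g_2 = b**2 + 8*b.

Reduce p = 4*b - 12*c**2 - 4 modulo G:
  leading term b: no divisor's leading term divides it; move 4*b to the remainder.
  leading term c**2: no divisor's leading term divides it; move -12*c**2 to the remainder.
  leading term 1: no divisor's leading term divides it; move -4 to the remainder.
  normal form = 4*b - 12*c**2 - 4.
The normal form is nonzero, so p ∉ I. Since p minus its normal form lies in I, I + (p) = I + (r) where r = 4*b - 12*c**2 - 4; decide whether this ideal is the whole ring.
Run Buchberger on G together with r (pairs among the g_i already reduce to 0 since G is a Gröbner basis):
g_1 = a**2 + 2/9*a*b*c + 4/3*a*b + 5/36*b*c**2 - 56/9*b - 1, LT = a**2.
g_2 = b**2 + 8*b, LT = b**2.
r = 4*b - 12*c**2 - 4, LT = b.

S(g_2,r): lcm = b**2. S = 3*b*c**2 + 9*b.
  leading term b*c**2: subtract (3/4*c**2)·r from 3*b*c**2 + 9*b → 9*b + 9*c**4 + 3*c**2
  leading term b: subtract (9/4)·r from 9*b + 9*c**4 + 3*c**2 → 9*c**4 + 30*c**2 + 9
  leading term c**4: no divisor's leading term divides it; move 9*c**4 to the remainder.
  leading term c**2: no divisor's leading term divides it; move 30*c**2 to the remainder.
  leading term 1: no divisor's leading term divides it; move 9 to the remainder.
  remainder 9*c**4 + 30*c**2 + 9 ≠ 0; add m_4 = 9*c**4 + 30*c**2 + 9 to the basis.

The other S-polynomials (S(g_1,g_2), S(g_1,r), S(g_1,m_4), S(g_2,m_4), S(r,m_4)) all reduce to 0 modulo the current basis, so we have a Gröbner basis.
Inter-reduce: drop elements whose leading term is divisible by another's, tail-reduce, and make monic.
Reduced Gröbner basis: {a**2 + 2/3*a*c**3 + 4*a*c**2 + 2/9*a*c + 4/3*a - 239/12*c**2 - 275/36, b - 3*c**2 - 1, c**4 + 10/3*c**2 + 1}.
The reduced Gröbner basis of I + (p) is {a**2 + 2/3*a*c**3 + 4*a*c**2 + 2/9*a*c + 4/3*a - 239/12*c**2 - 275/36, b - 3*c**2 - 1, c**4 + 10/3*c**2 + 1} ≠ {1}, a proper ideal, so the enlarged system stays consistent: p is independent of I, with normal form 4*b - 12*c**2 - 4.

4*b - 12*c**2 - 4 is independent of I; its normal form modulo I is 4*b - 12*c**2 - 4.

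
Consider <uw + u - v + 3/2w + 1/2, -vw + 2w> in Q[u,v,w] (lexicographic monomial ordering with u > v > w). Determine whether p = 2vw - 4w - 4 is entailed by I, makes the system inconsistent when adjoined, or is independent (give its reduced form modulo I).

Adjoining 2vw - 4w - 4 makes the ideal the whole ring: the system is inconsistent.

First compute the reduced Gröbner basis of I by Buchberger's algorithm.
f_1 = uw + u - v + 3/2w + 1/2, LT = uw.
f_2 = -vw + 2w, LT = vw.

S(f_1,f_2): lcm = uvw. S = uv + 2uw - v^2 + 3/2vw + 1/2v.
  reduce S modulo (f_1, f_2):
  remainder uv - 2u - v^2 + 5/2v - 1 ≠ 0; add h_3 = uv - 2u - v^2 + 5/2v - 1 to the basis.

The other S-polynomials (S(f_1,h_3), S(f_2,h_3)) all reduce to 0 modulo the current basis, so we have a Gröbner basis.
Inter-reduce: drop elements whose leading term is divisible by another's, tail-reduce, and make monic.
Reduced Gröbner basis: {uv - 2u - v^2 + 5/2v - 1, uw + u - v + 3/2w + 1/2, vw - 2w}.
Label its elements g_1 = uv - 2u - v^2 + 5/2v - 1, g_2 = uw + u - v + 3/2w + 1/2, g_3 = vw - 2w.

Reduce p = 2vw - 4w - 4 modulo G:
  leading term vw: subtract (2)·g_3 from 2vw - 4w - 4 → -4
  leading term 1: no divisor's leading term divides it; move -4 to the remainder.
  normal form = -4.
The normal form is nonzero, so p ∉ I. Since p minus its normal form lies in I, I + (p) = I + (r) where r = -4; decide whether this ideal is the whole ring.
Here r = -4 is a nonzero constant, hence a unit: 1 ∈ I + (p), the Gröbner basis of I + (p) is {1}, and the enlarged system has no common solution — adjoining p is inconsistent.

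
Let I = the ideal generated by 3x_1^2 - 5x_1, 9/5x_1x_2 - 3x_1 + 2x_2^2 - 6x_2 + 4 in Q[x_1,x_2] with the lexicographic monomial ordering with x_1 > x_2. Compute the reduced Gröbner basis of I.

f_1 = 3x_1^2 - 5x_1, LT = x_1^2.
f_2 = 9/5x_1x_2 - 3x_1 + 2x_2^2 - 6x_2 + 4, LT = x_1x_2.

S(f_1,f_2): lcm = x_1^2x_2. S = 5/3x_1^2 - 10/9x_1x_2^2 + 5/3x_1x_2 - 20/9x_1.
  reduce S modulo (f_1, f_2):
  remainder 20/81x_1 + 100/81x_2^3 - 850/243x_2^2 + 50/27x_2 + 100/243 ≠ 0; add g_3 = 20/81x_1 + 100/81x_2^3 - 850/243x_2^2 + 50/27x_2 + 100/243 to the basis.

S(f_1,g_3): lcm = x_1^2. S = -5x_1x_2^3 + 85/6x_1x_2^2 - 15/2x_1x_2 - 10/3x_1.
  reduce S modulo (f_1, f_2, g_3):
  remainder 50/9x_2^4 - 25x_2^3 + 100/3x_2^2 - 25/3x_2 - 50/9 ≠ 0; add g_4 = 50/9x_2^4 - 25x_2^3 + 100/3x_2^2 - 25/3x_2 - 50/9 to the basis.

The other S-polynomials (S(f_2,g_3), S(f_1,g_4), S(f_2,g_4), S(g_3,g_4)) all reduce to 0 modulo the current basis, so we have a Gröbner basis.
Inter-reduce: drop elements whose leading term is divisible by another's, tail-reduce, and make monic.

G = {x_1 + 5x_2^3 - 85/6x_2^2 + 15/2x_2 + 5/3, x_2^4 - 9/2x_2^3 + 6x_2^2 - 3/2x_2 - 1}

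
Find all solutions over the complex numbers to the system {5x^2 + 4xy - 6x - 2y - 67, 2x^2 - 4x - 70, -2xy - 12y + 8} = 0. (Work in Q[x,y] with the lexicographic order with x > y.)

Compute a lex Gröbner basis by Buchberger's algorithm.
f_1 = 5x^2 + 4xy - 6x - 2y - 67, LT = x^2.
f_2 = 2x^2 - 4x - 70, LT = x^2.
f_3 = -2xy - 12y + 8, LT = xy.

S(f_1,f_2): lcm = x^2. S = 4/5xy + 4/5x - 2/5y + 108/5.
  reduce S modulo (f_1, f_2, f_3):
  remainder 4/5x - 26/5y + 124/5 ≠ 0; add h_4 = 4/5x - 26/5y + 124/5 to the basis.

S(f_1,f_3): lcm = x^2y. S = 4/5xy^2 - 36/5xy + 4x - 2/5y^2 - 67/5y.
  reduce S modulo (f_1, f_2, f_3, h_4):
  remainder -26/5y^2 + 59y - 764/5 ≠ 0; add h_5 = -26/5y^2 + 59y - 764/5 to the basis.

S(f_2,f_3): lcm = x^2y. S = -8xy + 4x - 35y.
  reduce S modulo (f_1, f_2, f_3, h_4, h_5):
  remainder 39y - 156 ≠ 0; add h_6 = 39y - 156 to the basis.

The other S-polynomials (S(f_1,h_4), S(f_2,h_4), S(f_3,h_4), S(f_1,h_5), S(f_2,h_5), S(f_3,h_5), S(h_4,h_5), S(f_1,h_6), S(f_2,h_6), S(f_3,h_6), S(h_4,h_6), S(h_5,h_6)) all reduce to 0 modulo the current basis, so we have a Gröbner basis.
Inter-reduce: drop elements whose leading term is divisible by another's, tail-reduce, and make monic.
Reduced Gröbner basis: {x + 5, y - 4}.

Elimination: the polynomial y - 4 lies in the elimination ideal for y, so y ∈ {4}. For each such y, the remaining basis elements (now univariate) give the rest of the solution.
  y = 4: the earlier basis element becomes x + 5 = 0, giving x = -5 — point (-5, 4).

{(-5, 4)}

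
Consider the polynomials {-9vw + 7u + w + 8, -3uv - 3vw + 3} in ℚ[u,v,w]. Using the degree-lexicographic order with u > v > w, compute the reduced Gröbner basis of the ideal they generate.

f_1 = -9vw + 7u + w + 8, LT = vw.
f_2 = -3uv - 3vw + 3, LT = uv.

S(f_1,f_2): lcm = uvw. S = -vw² - 7/9u² - 1/9uw - 8/9u + w.
  leading term vw²: subtract (1/9w)·f_1 from -vw² - 7/9u² - 1/9uw - 8/9u + w → -7/9u² - 8/9uw - 1/9w² - 8/9u + 1/9w
  leading term u²: no divisor's leading term divides it; move -7/9u² to the remainder.
  leading term uw: no divisor's leading term divides it; move -8/9uw to the remainder.
  leading term w²: no divisor's leading term divides it; move -1/9w² to the remainder.
  leading term u: no divisor's leading term divides it; move -8/9u to the remainder.
  leading term w: no divisor's leading term divides it; move 1/9w to the remainder.
  remainder -7/9u² - 8/9uw - 1/9w² - 8/9u + 1/9w ≠ 0; add g_3 = -7/9u² - 8/9uw - 1/9w² - 8/9u + 1/9w to the basis.

S(f_1,g_3): leading monomials are coprime, so the S-polynomial reduces to 0 (Buchberger's first criterion).
S(f_2,g_3): lcm = u²v. S = -1/7uvw - 1/7vw² - 8/7uv + 1/7vw - u.
  leading term uvw: subtract (1/63u)·f_1 from -1/7uvw - 1/7vw² - 8/7uv + 1/7vw - u → -1/7vw² - 1/9u² - 8/7uv - 1/63uw + 1/7vw - 71/63u
  leading term vw²: subtract (1/63w)·f_1 from -1/7vw² - 1/9u² - 8/7uv - 1/63uw + 1/7vw - 71/63u → -1/9u² - 8/7uv - 8/63uw + 1/7vw - 1/63w² - 71/63u - 8/63w
  leading term u²: subtract (1/7)·g_3 from -1/9u² - 8/7uv - 8/63uw + 1/7vw - 1/63w² - 71/63u - 8/63w → -8/7uv + 1/7vw - u - 1/7w
  leading term uv: subtract (8/21)·f_2 from -8/7uv + 1/7vw - u - 1/7w → 9/7vw - u - 1/7w - 8/7
  leading term vw: subtract (-1/7)·f_1 from 9/7vw - u - 1/7w - 8/7 → 0
  remainder 0.

Every S-polynomial of the final basis reduces to 0, so we have a Gröbner basis.

G = {u² + 8/7uw + 1/7w² + 8/7u - 1/7w, uv + 7/9u + 1/9w - 1/9, vw - 7/9u - 1/9w - 8/9}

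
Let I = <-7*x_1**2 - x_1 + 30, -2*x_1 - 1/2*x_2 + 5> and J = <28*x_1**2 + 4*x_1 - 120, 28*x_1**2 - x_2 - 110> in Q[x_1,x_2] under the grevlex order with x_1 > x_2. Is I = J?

Equality of ideals is decidable: compute both reduced Gröbner bases (unique for the ordering) and check whether they agree.
Buchberger on the first generating set:
f_1 = -7*x_1**2 - x_1 + 30, LT = x_1**2.
f_2 = -2*x_1 - 1/2*x_2 + 5, LT = x_1.

S(f_1,f_2): lcm = x_1**2. S = -1/4*x_1*x_2 + 37/14*x_1 - 30/7.
  leading term x_1*x_2: subtract (1/8*x_2)·f_2 from -1/4*x_1*x_2 + 37/14*x_1 - 30/7 → 1/16*x_2**2 + 37/14*x_1 - 5/8*x_2 - 30/7
  leading term x_2**2: no divisor's leading term divides it; move 1/16*x_2**2 to the remainder.
  leading term x_1: subtract (-37/28)·f_2 from 37/14*x_1 - 5/8*x_2 - 30/7 → -9/7*x_2 + 65/28
  leading term x_2: no divisor's leading term divides it; move -9/7*x_2 to the remainder.
  leading term 1: no divisor's leading term divides it; move 65/28 to the remainder.
  remainder 1/16*x_2**2 - 9/7*x_2 + 65/28 ≠ 0; add g_3 = 1/16*x_2**2 - 9/7*x_2 + 65/28 to the basis.

The other S-polynomials (S(f_1,g_3), S(f_2,g_3)) all reduce to 0 modulo the current basis, so we have a Gröbner basis.
Inter-reduce: drop elements whose leading term is divisible by another's, tail-reduce, and make monic.
Reduced Gröbner basis: {x_2**2 - 144/7*x_2 + 260/7, x_1 + 1/4*x_2 - 5/2}.

Buchberger on the second generating set:
h_1 = 28*x_1**2 + 4*x_1 - 120, LT = x_1**2.
h_2 = 28*x_1**2 - x_2 - 110, LT = x_1**2.

S(h_1,h_2): lcm = x_1**2. S = 1/7*x_1 + 1/28*x_2 - 5/14.
  leading term x_1: no divisor's leading term divides it; move 1/7*x_1 to the remainder.
  leading term x_2: no divisor's leading term divides it; move 1/28*x_2 to the remainder.
  leading term 1: no divisor's leading term divides it; move -5/14 to the remainder.
  remainder 1/7*x_1 + 1/28*x_2 - 5/14 ≠ 0; add k_3 = 1/7*x_1 + 1/28*x_2 - 5/14 to the basis.

S(h_1,k_3): lcm = x_1**2. S = -1/4*x_1*x_2 + 37/14*x_1 - 30/7.
  leading term x_1*x_2: subtract (-7/4*x_2)·k_3 from -1/4*x_1*x_2 + 37/14*x_1 - 30/7 → 1/16*x_2**2 + 37/14*x_1 - 5/8*x_2 - 30/7
  leading term x_2**2: no divisor's leading term divides it; move 1/16*x_2**2 to the remainder.
  leading term x_1: subtract (37/2)·k_3 from 37/14*x_1 - 5/8*x_2 - 30/7 → -9/7*x_2 + 65/28
  leading term x_2: no divisor's leading term divides it; move -9/7*x_2 to the remainder.
  leading term 1: no divisor's leading term divides it; move 65/28 to the remainder.
  remainder 1/16*x_2**2 - 9/7*x_2 + 65/28 ≠ 0; add k_4 = 1/16*x_2**2 - 9/7*x_2 + 65/28 to the basis.

The other S-polynomials (S(h_2,k_3), S(h_1,k_4), S(h_2,k_4), S(k_3,k_4)) all reduce to 0 modulo the current basis, so we have a Gröbner basis.
Inter-reduce: drop elements whose leading term is divisible by another's, tail-reduce, and make monic.
Reduced Gröbner basis: {x_2**2 - 144/7*x_2 + 260/7, x_1 + 1/4*x_2 - 5/2}.

Same reduced basis, so the two generating sets span the same ideal.
The same test decides containment: I ⊆ J iff every generator of I reduces to 0 modulo a Gröbner basis of J.

Yes, the ideals are equal.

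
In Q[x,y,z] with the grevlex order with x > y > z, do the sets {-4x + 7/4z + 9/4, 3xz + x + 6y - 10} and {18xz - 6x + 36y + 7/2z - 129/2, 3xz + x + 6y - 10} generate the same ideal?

No, the ideals differ.

Since reduced Gröbner bases are canonical representatives of ideals under a given ordering, it suffices to compute and compare them.
Buchberger on the first generating set:
f_1 = -4x + 7/4z + 9/4, LT = x.
f_2 = 3xz + x + 6y - 10, LT = xz.

S(f_1,f_2): lcm = xz. S = -7/16z^2 - 1/3x - 2y - 9/16z + 10/3.
  leading term z^2: no divisor's leading term divides it; move -7/16z^2 to the remainder.
  leading term x: subtract (1/12)·f_1 from -1/3x - 2y - 9/16z + 10/3 → -2y - 17/24z + 151/48
  leading term y: no divisor's leading term divides it; move -2y to the remainder.
  leading term z: no divisor's leading term divides it; move -17/24z to the remainder.
  leading term 1: no divisor's leading term divides it; move 151/48 to the remainder.
  remainder -7/16z^2 - 2y - 17/24z + 151/48 ≠ 0; add g_3 = -7/16z^2 - 2y - 17/24z + 151/48 to the basis.

The other S-polynomials (S(f_1,g_3), S(f_2,g_3)) all reduce to 0 modulo the current basis, so we have a Gröbner basis.
Inter-reduce: drop elements whose leading term is divisible by another's, tail-reduce, and make monic.
Reduced Gröbner basis: {z^2 + 32/7y + 34/21z - 151/21, x - 7/16z - 9/16}.

Buchberger on the second generating set:
h_1 = 18xz - 6x + 36y + 7/2z - 129/2, LT = xz.
h_2 = 3xz + x + 6y - 10, LT = xz.

S(h_1,h_2): lcm = xz. S = -2/3x + 7/36z - 1/4.
  leading term x: no divisor's leading term divides it; move -2/3x to the remainder.
  leading term z: no divisor's leading term divides it; move 7/36z to the remainder.
  leading term 1: no divisor's leading term divides it; move -1/4 to the remainder.
  remainder -2/3x + 7/36z - 1/4 ≠ 0; add k_3 = -2/3x + 7/36z - 1/4 to the basis.

S(h_1,k_3): lcm = xz. S = 7/24z^2 - 1/3x + 2y - 13/72z - 43/12.
  leading term z^2: no divisor's leading term divides it; move 7/24z^2 to the remainder.
  leading term x: subtract (1/2)·k_3 from -1/3x + 2y - 13/72z - 43/12 → 2y - 5/18z - 83/24
  leading term y: no divisor's leading term divides it; move 2y to the remainder.
  leading term z: no divisor's leading term divides it; move -5/18z to the remainder.
  leading term 1: no divisor's leading term divides it; move -83/24 to the remainder.
  remainder 7/24z^2 + 2y - 5/18z - 83/24 ≠ 0; add k_4 = 7/24z^2 + 2y - 5/18z - 83/24 to the basis.

The other S-polynomials (S(h_2,k_3), S(h_1,k_4), S(h_2,k_4), S(k_3,k_4)) all reduce to 0 modulo the current basis, so we have a Gröbner basis.
Inter-reduce: drop elements whose leading term is divisible by another's, tail-reduce, and make monic.
Reduced Gröbner basis: {z^2 + 48/7y - 20/21z - 83/7, x - 7/24z + 3/8}.

Since the reduced bases disagree, the two ideals are not the same.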